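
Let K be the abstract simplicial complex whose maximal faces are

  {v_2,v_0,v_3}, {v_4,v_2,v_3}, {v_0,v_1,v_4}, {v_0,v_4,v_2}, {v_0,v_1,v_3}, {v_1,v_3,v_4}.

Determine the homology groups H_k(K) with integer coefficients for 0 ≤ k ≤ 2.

H_0 = Z,  H_1 = 0,  H_2 = Z.

We work with the vertex ordering v_0 < v_1 < v_2 < v_3 < v_4. The simplices of K, each written with vertices in increasing order, are:

  0-simplices (5): [v_0], [v_1], [v_2], [v_3], [v_4]
  1-simplices (9): [v_0,v_1], [v_0,v_2], [v_0,v_3], [v_0,v_4], [v_1,v_3], [v_1,v_4], [v_2,v_3], [v_2,v_4], [v_3,v_4]
  2-simplices (6): [v_0,v_1,v_3], [v_0,v_1,v_4], [v_0,v_2,v_3], [v_0,v_2,v_4], [v_1,v_3,v_4], [v_2,v_3,v_4]

so the chain groups are C_0 ≅ Z^5, C_1 ≅ Z^9, C_2 ≅ Z^6.

Boundary ∂_1: C_1 → C_0 maps an edge to its endpoints' difference, ∂[p,q] = q − p. For instance
  ∂[v_3,v_4] = [v_4] − [v_3].
This gives a 5×9 integer matrix of rank 4; reducing to Smith normal form yields diagonal entries (1,1,1,1).

The boundary map ∂_2: C_2 → C_1 sends each 2-simplex [p,q,r] to [q,r] − [p,r] + [p,q]. For instance
  ∂[v_2,v_3,v_4] = [v_3,v_4] − [v_2,v_4] + [v_2,v_3],
  ∂[v_0,v_1,v_4] = [v_1,v_4] − [v_0,v_4] + [v_0,v_1].
This gives a 9×6 integer matrix of rank 5; reducing to Smith normal form yields diagonal entries (1,1,1,1,1).

From H_k ≅ ker(∂_k) / im(∂_{k+1}) we obtain:

  H_0: rank C_0 − rank ∂_1 = 5 − 4 = 1, and the invariant factors of ∂_1 are all 1, so H_0 = Z.
  H_1: rank ker ∂_1 − rank ∂_2 = (9 − 4) − 5 = 0, and the invariant factors of ∂_2 are all 1, so H_1 = 0.
  H_2: rank ker ∂_2 − rank ∂_3 = (6 − 5) − 0 = 1, and there is no ∂_3, so H_2 = Z.

As a check, the Euler characteristic is 5 − 9 + 6 = 2, which agrees with 1 − 0 + 1 = 2.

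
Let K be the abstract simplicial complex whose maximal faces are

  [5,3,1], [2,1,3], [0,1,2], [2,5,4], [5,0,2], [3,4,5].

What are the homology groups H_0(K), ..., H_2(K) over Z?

Order the vertices as 0 < 1 < 2 < 3 < 4 < 5. Listing each simplex with vertices in this order, K has dimension 2 with simplices:

  0-simplices (6): [0], [1], [2], [3], [4], [5]
  1-simplices (12): [0,1], [0,2], [0,5], [1,2], [1,3], [1,5], [2,3], [2,4], [2,5], [3,4], [3,5], [4,5]
  2-simplices (6): [0,1,2], [0,2,5], [1,2,3], [1,3,5], [2,4,5], [3,4,5]

so the chain groups are C_0 ≅ Z^6, C_1 ≅ Z^12, C_2 ≅ Z^6.

The boundary map ∂_1: C_1 → C_0 is given by ∂[p,q] = [q] − [p].
The 6×12 boundary matrix has rank 5 and Smith normal form diag(1,1,1,1,1).

∂_2: C_2 → C_1 maps a triangle to the signed sum of its edges. For instance
  ∂[3,4,5] = [4,5] − [3,5] + [3,4],
  ∂[1,3,5] = [3,5] − [1,5] + [1,3].
The 12×6 boundary matrix has rank 6 and Smith normal form diag(1,1,1,1,1,1).

Now H_k = ker ∂_k / im ∂_{k+1}, so:

  H_0: rank C_0 − rank ∂_1 = 6 − 5 = 1, and the invariant factors of ∂_1 are all 1, so H_0 = Z.
  H_1: rank ker ∂_1 − rank ∂_2 = (12 − 5) − 6 = 1, and the invariant factors of ∂_2 are all 1, so H_1 = Z.
  H_2: rank ker ∂_2 − rank ∂_3 = (6 − 6) − 0 = 0, and there is no ∂_3, so H_2 = 0.

As a check, the Euler characteristic is 6 − 12 + 6 = 0, which agrees with 1 − 1 + 0 = 0.

H_0 = Z,  H_1 = Z,  H_2 = 0.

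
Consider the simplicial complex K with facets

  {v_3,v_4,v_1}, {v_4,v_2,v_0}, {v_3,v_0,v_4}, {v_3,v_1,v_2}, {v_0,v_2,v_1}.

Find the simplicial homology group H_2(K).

Take the total order v_0 < v_1 < v_2 < v_3 < v_4 on the vertex set. Then K (dimension 2) consists of the simplices:

  0-simplices (5): [v_0], [v_1], [v_2], [v_3], [v_4]
  1-simplices (10): [v_0,v_1], [v_0,v_2], [v_0,v_3], [v_0,v_4], [v_1,v_2], [v_1,v_3], [v_1,v_4], [v_2,v_3], [v_2,v_4], [v_3,v_4]
  2-simplices (5): [v_0,v_1,v_2], [v_0,v_2,v_4], [v_0,v_3,v_4], [v_1,v_2,v_3], [v_1,v_3,v_4]

Hence C_0 ≅ Z^5, C_1 ≅ Z^10, C_2 ≅ Z^5.

∂_1: C_1 → C_0 is given by ∂[p,q] = [q] − [p].
As a 5×10 matrix over Z this has rank 4, with invariant factors (1,1,1,1).

Boundary ∂_2: C_2 → C_1 maps a triangle to the signed sum of its edges. For instance
  ∂[v_0,v_1,v_2] = [v_1,v_2] − [v_0,v_2] + [v_0,v_1],
  ∂[v_1,v_3,v_4] = [v_3,v_4] − [v_1,v_4] + [v_1,v_3].
The resulting 10×5 matrix has rank 5, and its Smith normal form has invariant factors (1,1,1,1,1).

From H_k ≅ ker(∂_k) / im(∂_{k+1}) we obtain:

  H_2: rank ker ∂_2 − rank ∂_3 = (5 − 5) − 0 = 0, and there is no ∂_3, so H_2 ≅ 0.

H_2 ≅ 0.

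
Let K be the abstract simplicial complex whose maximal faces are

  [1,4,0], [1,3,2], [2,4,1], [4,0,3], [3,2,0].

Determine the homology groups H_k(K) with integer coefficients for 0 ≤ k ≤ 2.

H_0 ≅ Z,  H_1 ≅ Z,  H_2 = 0.

Take the total order 0 < 1 < 2 < 3 < 4 on the vertex set. Then K (dimension 2) consists of the simplices:

  0-simplices (5): [0], [1], [2], [3], [4]
  1-simplices (10): [0,1], [0,2], [0,3], [0,4], [1,2], [1,3], [1,4], [2,3], [2,4], [3,4]
  2-simplices (5): [0,1,4], [0,2,3], [0,3,4], [1,2,3], [1,2,4]

Hence C_0 ≅ Z^5, C_1 ≅ Z^10, C_2 ≅ Z^5.

Boundary ∂_1: C_1 → C_0 is given by ∂[p,q] = [q] − [p].
As a 5×10 matrix over Z this has rank 4, with invariant factors (1,1,1,1).

Boundary ∂_2: C_2 → C_1 maps a triangle to the signed sum of its edges. For instance
  ∂[1,2,4] = [2,4] − [1,4] + [1,2],
  ∂[1,2,3] = [2,3] − [1,3] + [1,2].
As a 10×5 matrix over Z this has rank 5, with invariant factors (1,1,1,1,1).

Now H_k = ker ∂_k / im ∂_{k+1}, so:

  H_0: rank C_0 − rank ∂_1 = 5 − 4 = 1, and the invariant factors of ∂_1 are all 1, so H_0 ≅ Z.
  H_1: rank ker ∂_1 − rank ∂_2 = (10 − 4) − 5 = 1, and the invariant factors of ∂_2 are all 1, so H_1 ≅ Z.
  H_2: rank ker ∂_2 − rank ∂_3 = (5 − 5) − 0 = 0, and there is no ∂_3, so H_2 ≅ 0.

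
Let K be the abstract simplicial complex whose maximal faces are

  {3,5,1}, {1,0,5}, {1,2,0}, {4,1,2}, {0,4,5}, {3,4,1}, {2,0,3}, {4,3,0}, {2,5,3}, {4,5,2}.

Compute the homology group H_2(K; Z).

H_2 ≅ 0.

We work with the vertex ordering 0 < 1 < 2 < 3 < 4 < 5. The simplices of K, each written with vertices in increasing order, are:

  0-simplices (6): [0], [1], [2], [3], [4], [5]
  1-simplices (15): [0,1], [0,2], [0,3], [0,4], [0,5], [1,2], [1,3], [1,4], [1,5], [2,3], [2,4], [2,5], [3,4], [3,5], [4,5]
  2-simplices (10): [0,1,2], [0,1,5], [0,2,3], [0,3,4], [0,4,5], [1,2,4], [1,3,4], [1,3,5], [2,3,5], [2,4,5]

Hence C_0 ≅ Z^6, C_1 ≅ Z^15, C_2 ≅ Z^10.

Boundary ∂_1: C_1 → C_0 is given by ∂[p,q] = [q] − [p]. For instance
  ∂[0,3] = [3] − [0].
The resulting 6×15 matrix has rank 5, and its Smith normal form has invariant factors (1,1,1,1,1).

The boundary map ∂_2: C_2 → C_1 acts by ∂[p,q,r] = [q,r] − [p,r] + [p,q]. For instance
  ∂[1,2,4] = [2,4] − [1,4] + [1,2],
  ∂[0,1,5] = [1,5] − [0,5] + [0,1].
The 15×10 boundary matrix has rank 10 and Smith normal form diag(1,1,1,1,1,1,1,1,1,2).

From H_k ≅ ker(∂_k) / im(∂_{k+1}) we obtain:

  H_2: rank ker ∂_2 − rank ∂_3 = (10 − 10) − 0 = 0, and there is no ∂_3, so H_2 = 0.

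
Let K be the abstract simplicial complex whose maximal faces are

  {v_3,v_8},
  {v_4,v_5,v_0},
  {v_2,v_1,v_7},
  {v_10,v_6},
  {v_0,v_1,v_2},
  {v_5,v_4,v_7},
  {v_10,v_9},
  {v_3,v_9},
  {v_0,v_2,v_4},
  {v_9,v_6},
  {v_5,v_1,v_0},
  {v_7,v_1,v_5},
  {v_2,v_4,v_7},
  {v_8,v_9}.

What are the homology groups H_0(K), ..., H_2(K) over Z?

H_0 ≅ Z^2,  H_1 ≅ Z^2,  H_2 ≅ Z.

Fix the vertex order v_0 < v_1 < v_2 < v_3 < v_4 < v_5 < v_6 < v_7 < v_8 < v_9 < v_10 and write every simplex with vertices in increasing order. Then dim K = 2 and the simplices of K are:

  0-simplices (11): [v_0], [v_1], [v_2], [v_3], [v_4], [v_5], [v_6], [v_7], [v_8], [v_9], [v_10]
  1-simplices (18): (18 of them)
  2-simplices (8): [v_0,v_1,v_2], [v_0,v_1,v_5], [v_0,v_2,v_4], [v_0,v_4,v_5], [v_1,v_2,v_7], [v_1,v_5,v_7], [v_2,v_4,v_7], [v_4,v_5,v_7]

so the chain groups are C_0 ≅ Z^11, C_1 ≅ Z^18, C_2 ≅ Z^8.

∂_1: C_1 → C_0 is given by ∂[p,q] = [q] − [p]. For instance
  ∂[v_3,v_9] = [v_9] − [v_3].
As a 11×18 matrix over Z this has rank 9, with invariant factors (1,1,1,1,1,1,1,1,1).

The boundary map ∂_2: C_2 → C_1 maps a triangle to the signed sum of its edges. For instance
  ∂[v_0,v_1,v_5] = [v_1,v_5] − [v_0,v_5] + [v_0,v_1],
  ∂[v_0,v_2,v_4] = [v_2,v_4] − [v_0,v_4] + [v_0,v_2].
The resulting 18×8 matrix has rank 7, and its Smith normal form has invariant factors (1,1,1,1,1,1,1).

From H_k ≅ ker(∂_k) / im(∂_{k+1}) we obtain:

  H_0: rank C_0 − rank ∂_1 = 11 − 9 = 2, and the invariant factors of ∂_1 are all 1, so H_0 = Z^2.
  H_1: rank ker ∂_1 − rank ∂_2 = (18 − 9) − 7 = 2, and the invariant factors of ∂_2 are all 1, so H_1 = Z^2.
  H_2: rank ker ∂_2 − rank ∂_3 = (8 − 7) − 0 = 1, and there is no ∂_3, so H_2 = Z.

As a check, the Euler characteristic is 11 − 18 + 8 = 1, which agrees with 2 − 2 + 1 = 1.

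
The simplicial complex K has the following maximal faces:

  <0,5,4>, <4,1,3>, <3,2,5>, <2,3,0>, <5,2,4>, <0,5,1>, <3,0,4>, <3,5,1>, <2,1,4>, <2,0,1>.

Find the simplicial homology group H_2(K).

Take the total order 0 < 1 < 2 < 3 < 4 < 5 on the vertex set. Then K (dimension 2) consists of the simplices:

  0-simplices (6): [0], [1], [2], [3], [4], [5]
  1-simplices (15): [0,1], [0,2], [0,3], [0,4], [0,5], [1,2], [1,3], [1,4], [1,5], [2,3], [2,4], [2,5], [3,4], [3,5], [4,5]
  2-simplices (10): [0,1,2], [0,1,5], [0,2,3], [0,3,4], [0,4,5], [1,2,4], [1,3,4], [1,3,5], [2,3,5], [2,4,5]

so the chain groups are C_0 ≅ Z^6, C_1 ≅ Z^15, C_2 ≅ Z^10.

∂_1: C_1 → C_0 maps an edge to its endpoints' difference, ∂[p,q] = q − p. For instance
  ∂[3,5] = [5] − [3].
The resulting 6×15 matrix has rank 5, and its Smith normal form has invariant factors (1,1,1,1,1).

The boundary map ∂_2: C_2 → C_1 sends each 2-simplex [p,q,r] to [q,r] − [p,r] + [p,q]. For instance
  ∂[0,1,5] = [1,5] − [0,5] + [0,1],
  ∂[1,3,4] = [3,4] − [1,4] + [1,3].
The resulting 15×10 matrix has rank 10, and its Smith normal form has invariant factors (1,1,1,1,1,1,1,1,1,2).

Reading off H_k = ker ∂_k / im ∂_{k+1}:

  H_2: rank ker ∂_2 − rank ∂_3 = (10 − 10) − 0 = 0, and there is no ∂_3, so H_2 ≅ 0.

(K is a triangulation of the real projective plane RP^2.)

H_2 = 0.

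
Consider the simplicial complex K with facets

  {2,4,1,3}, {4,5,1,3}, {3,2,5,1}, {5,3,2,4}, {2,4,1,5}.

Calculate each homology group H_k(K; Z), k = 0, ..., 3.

H_0 = Z,  H_1 = 0,  H_2 = 0,  H_3 = Z.

We work with the vertex ordering 1 < 2 < 3 < 4 < 5. The simplices of K, each written with vertices in increasing order, are:

  0-simplices (5): [1], [2], [3], [4], [5]
  1-simplices (10): [1,2], [1,3], [1,4], [1,5], [2,3], [2,4], [2,5], [3,4], [3,5], [4,5]
  2-simplices (10): [1,2,3], [1,2,4], [1,2,5], [1,3,4], [1,3,5], [1,4,5], [2,3,4], [2,3,5], [2,4,5], [3,4,5]
  3-simplices (5): [1,2,3,4], [1,2,3,5], [1,2,4,5], [1,3,4,5], [2,3,4,5]

giving chain groups C_0 ≅ Z^5, C_1 ≅ Z^10, C_2 ≅ Z^10, C_3 ≅ Z^5.

∂_1: C_1 → C_0 is given by ∂[p,q] = [q] − [p]. For instance
  ∂[4,5] = [5] − [4].
The resulting 5×10 matrix has rank 4, and its Smith normal form has invariant factors (1,1,1,1).

∂_2: C_2 → C_1 maps a triangle to the signed sum of its edges. For instance
  ∂[1,2,5] = [2,5] − [1,5] + [1,2],
  ∂[1,3,4] = [3,4] − [1,4] + [1,3].
The 10×10 boundary matrix has rank 6 and Smith normal form diag(1,1,1,1,1,1).

Boundary ∂_3: C_3 → C_2 sends each 3-simplex σ to the alternating sum Σ_i (−1)^i (σ with its i-th vertex removed). For instance
  ∂[1,2,3,4] = [2,3,4] − [1,3,4] + [1,2,4] − [1,2,3],
  ∂[1,3,4,5] = [3,4,5] − [1,4,5] + [1,3,5] − [1,3,4].
This gives a 10×5 integer matrix of rank 4; reducing to Smith normal form yields diagonal entries (1,1,1,1).

Now H_k = ker ∂_k / im ∂_{k+1}, so:

  H_0: rank C_0 − rank ∂_1 = 5 − 4 = 1, and the invariant factors of ∂_1 are all 1, so H_0 ≅ Z.
  H_1: rank ker ∂_1 − rank ∂_2 = (10 − 4) − 6 = 0, and the invariant factors of ∂_2 are all 1, so H_1 ≅ 0.
  H_2: rank ker ∂_2 − rank ∂_3 = (10 − 6) − 4 = 0, and the invariant factors of ∂_3 are all 1, so H_2 ≅ 0.
  H_3: rank ker ∂_3 − rank ∂_4 = (5 − 4) − 0 = 1, and there is no ∂_4, so H_3 ≅ Z.

As a check, the Euler characteristic is 5 − 10 + 10 − 5 = 0, which agrees with 1 − 0 + 0 − 1 = 0.
(K is a triangulation of the 3-sphere S^3.)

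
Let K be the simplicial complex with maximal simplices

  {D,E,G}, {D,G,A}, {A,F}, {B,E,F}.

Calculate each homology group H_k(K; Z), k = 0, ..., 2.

Order the vertices as A < B < D < E < F < G. Listing each simplex with vertices in this order, K has dimension 2 with simplices:

  0-simplices (6): A, B, D, E, F, G
  1-simplices (9): AD, AF, AG, BE, BF, DE, DG, EF, EG
  2-simplices (3): ADG, BEF, DEG

giving chain groups C_0 ≅ Z^6, C_1 ≅ Z^9, C_2 ≅ Z^3.

∂_1: C_1 → C_0 maps an edge to its endpoints' difference, ∂[p,q] = q − p. For instance
  ∂AF = F − A.
The 6×9 boundary matrix has rank 5 and Smith normal form diag(1,1,1,1,1).

Boundary ∂_2: C_2 → C_1 acts by ∂[p,q,r] = [q,r] − [p,r] + [p,q]. For instance
  ∂ADG = DG − AG + AD,
  ∂BEF = EF − BF + BE.
The resulting 9×3 matrix has rank 3, and its Smith normal form has invariant factors (1,1,1).

Computing H_k = (kernel of ∂_k) / (image of ∂_{k+1}):

  H_0: rank C_0 − rank ∂_1 = 6 − 5 = 1, and the invariant factors of ∂_1 are all 1, so H_0 = Z.
  H_1: rank ker ∂_1 − rank ∂_2 = (9 − 5) − 3 = 1, and the invariant factors of ∂_2 are all 1, so H_1 = Z.
  H_2: rank ker ∂_2 − rank ∂_3 = (3 − 3) − 0 = 0, and there is no ∂_3, so H_2 = 0.

H_0 = Z,  H_1 = Z,  H_2 = 0.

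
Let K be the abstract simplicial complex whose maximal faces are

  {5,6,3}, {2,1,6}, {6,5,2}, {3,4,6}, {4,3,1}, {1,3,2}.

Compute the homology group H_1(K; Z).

Order the vertices as 1 < 2 < 3 < 4 < 5 < 6. Listing each simplex with vertices in this order, K has dimension 2 with simplices:

  0-simplices (6): [1], [2], [3], [4], [5], [6]
  1-simplices (12): [1,2], [1,3], [1,4], [1,6], [2,3], [2,5], [2,6], [3,4], [3,5], [3,6], [4,6], [5,6]
  2-simplices (6): [1,2,3], [1,2,6], [1,3,4], [2,5,6], [3,4,6], [3,5,6]

Hence C_0 ≅ Z^6, C_1 ≅ Z^12, C_2 ≅ Z^6.

The boundary map ∂_1: C_1 → C_0 sends each edge [p,q] (with p < q) to q − p. For instance
  ∂[3,4] = [4] − [3].
The resulting 6×12 matrix has rank 5, and its Smith normal form has invariant factors (1,1,1,1,1).

The boundary map ∂_2: C_2 → C_1 acts by ∂[p,q,r] = [q,r] − [p,r] + [p,q]. For instance
  ∂[2,5,6] = [5,6] − [2,6] + [2,5],
  ∂[1,2,6] = [2,6] − [1,6] + [1,2].
The resulting 12×6 matrix has rank 6, and its Smith normal form has invariant factors (1,1,1,1,1,1).

Reading off H_k = ker ∂_k / im ∂_{k+1}:

  H_1: rank ker ∂_1 − rank ∂_2 = (12 − 5) − 6 = 1, and the invariant factors of ∂_2 are all 1, so H_1 = Z.

H_1 = Z.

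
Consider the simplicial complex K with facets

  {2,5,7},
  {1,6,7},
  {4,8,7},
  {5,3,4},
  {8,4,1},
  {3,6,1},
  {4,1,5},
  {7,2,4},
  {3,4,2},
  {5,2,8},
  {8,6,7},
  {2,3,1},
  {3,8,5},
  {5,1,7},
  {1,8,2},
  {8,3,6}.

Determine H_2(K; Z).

H_2 ≅ Z.

Order the vertices as 1 < 2 < 3 < 4 < 5 < 6 < 7 < 8. Listing each simplex with vertices in this order, K has dimension 2 with simplices:

  0-simplices (8): [1], [2], [3], [4], [5], [6], [7], [8]
  1-simplices (24): (24 of them)
  2-simplices (16): [1,2,3], [1,2,8], [1,3,6], [1,4,5], [1,4,8], [1,5,7], [1,6,7], [2,3,4], [2,4,7], [2,5,7], [2,5,8], [3,4,5], [3,5,8], [3,6,8], [4,7,8], [6,7,8]

Hence C_0 ≅ Z^8, C_1 ≅ Z^24, C_2 ≅ Z^16.

The boundary map ∂_1: C_1 → C_0 is given by ∂[p,q] = [q] − [p]. For instance
  ∂[1,2] = [2] − [1].
The resulting 8×24 matrix has rank 7, and its Smith normal form has invariant factors (1,1,1,1,1,1,1).

∂_2: C_2 → C_1 maps a triangle to the signed sum of its edges. For instance
  ∂[1,4,8] = [4,8] − [1,8] + [1,4],
  ∂[3,6,8] = [6,8] − [3,8] + [3,6].
As a 24×16 matrix over Z this has rank 15, with invariant factors (1,1,1,1,1,1,1,1,1,1,1,1,1,1,1).

Computing H_k = (kernel of ∂_k) / (image of ∂_{k+1}):

  H_2: rank ker ∂_2 − rank ∂_3 = (16 − 15) − 0 = 1, and there is no ∂_3, so H_2 = Z.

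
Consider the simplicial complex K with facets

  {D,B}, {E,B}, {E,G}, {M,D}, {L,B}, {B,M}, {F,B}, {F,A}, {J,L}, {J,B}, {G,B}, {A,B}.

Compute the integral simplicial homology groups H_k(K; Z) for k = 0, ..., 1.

Order the vertices as A < B < D < E < F < G < J < L < M. Listing each simplex with vertices in this order, K has dimension 1 with simplices:

  0-simplices (9): A, B, D, E, F, G, J, L, M
  1-simplices (12): AB, AF, BD, BE, BF, BG, BJ, BL, BM, DM, EG, JL

giving chain groups C_0 ≅ Z^9, C_1 ≅ Z^12.

Boundary ∂_1: C_1 → C_0 is given by ∂[p,q] = [q] − [p].
This gives a 9×12 integer matrix of rank 8; reducing to Smith normal form yields diagonal entries (1,1,1,1,1,1,1,1).

Computing H_k = (kernel of ∂_k) / (image of ∂_{k+1}):

  H_0: rank C_0 − rank ∂_1 = 9 − 8 = 1, and the invariant factors of ∂_1 are all 1, so H_0 ≅ Z.
  H_1: rank ker ∂_1 − rank ∂_2 = (12 − 8) − 0 = 4, and there is no ∂_2, so H_1 ≅ Z^4.

H_0 = Z,  H_1 = Z^4.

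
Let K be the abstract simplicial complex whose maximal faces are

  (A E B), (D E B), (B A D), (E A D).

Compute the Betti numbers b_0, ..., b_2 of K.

b_0 = 1, b_1 = 0, b_2 = 1.

Take the total order A < B < D < E on the vertex set. Then K (dimension 2) consists of the simplices:

  0-simplices (4): A, B, D, E
  1-simplices (6): AB, AD, AE, BD, BE, DE
  2-simplices (4): ABD, ABE, ADE, BDE

giving chain groups C_0 ≅ Z^4, C_1 ≅ Z^6, C_2 ≅ Z^4.

The boundary map ∂_1: C_1 → C_0 sends each edge [p,q] (with p < q) to q − p.
The resulting 4×6 matrix has rank 3, and its Smith normal form has invariant factors (1,1,1).

The boundary map ∂_2: C_2 → C_1 maps a triangle to the signed sum of its edges. For instance
  ∂ABE = BE − AE + AB,
  ∂ABD = BD − AD + AB.
This gives a 6×4 integer matrix of rank 3; reducing to Smith normal form yields diagonal entries (1,1,1).

Computing H_k = (kernel of ∂_k) / (image of ∂_{k+1}):

  H_0: rank C_0 − rank ∂_1 = 4 − 3 = 1, and the invariant factors of ∂_1 are all 1, so H_0 = Z.
  H_1: rank ker ∂_1 − rank ∂_2 = (6 − 3) − 3 = 0, and the invariant factors of ∂_2 are all 1, so H_1 = 0.
  H_2: rank ker ∂_2 − rank ∂_3 = (4 − 3) − 0 = 1, and there is no ∂_3, so H_2 = Z.

Hence the Betti numbers are b_0 = 1, b_1 = 0, b_2 = 1.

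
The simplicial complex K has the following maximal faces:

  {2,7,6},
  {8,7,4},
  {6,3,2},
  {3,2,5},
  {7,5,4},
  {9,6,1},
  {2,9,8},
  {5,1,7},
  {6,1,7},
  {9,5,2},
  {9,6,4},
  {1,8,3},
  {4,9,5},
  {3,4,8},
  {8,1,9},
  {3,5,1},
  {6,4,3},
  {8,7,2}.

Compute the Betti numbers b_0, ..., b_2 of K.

b_0 = 1, b_1 = 2, b_2 = 1.

Take the total order 1 < 2 < 3 < 4 < 5 < 6 < 7 < 8 < 9 on the vertex set. Then K (dimension 2) consists of the simplices:

  0-simplices (9): [1], [2], [3], [4], [5], [6], [7], [8], [9]
  1-simplices (27): (27 of them)
  2-simplices (18): [1,3,5], [1,3,8], [1,5,7], [1,6,7], [1,6,9], [1,8,9], [2,3,5], [2,3,6], [2,5,9], [2,6,7], [2,7,8], [2,8,9], [3,4,6], [3,4,8], [4,5,7], [4,5,9], [4,6,9], [4,7,8]

giving chain groups C_0 ≅ Z^9, C_1 ≅ Z^27, C_2 ≅ Z^18.

∂_1: C_1 → C_0 sends each edge [p,q] (with p < q) to q − p.
As a 9×27 matrix over Z this has rank 8, with invariant factors (1,1,1,1,1,1,1,1).

The boundary map ∂_2: C_2 → C_1 maps a triangle to the signed sum of its edges. For instance
  ∂[4,5,9] = [5,9] − [4,9] + [4,5],
  ∂[4,6,9] = [6,9] − [4,9] + [4,6].
This gives a 27×18 integer matrix of rank 17; reducing to Smith normal form yields diagonal entries (1,1,1,1,1,1,1,1,1,1,1,1,1,1,1,1,1).

Reading off H_k = ker ∂_k / im ∂_{k+1}:

  H_0: rank C_0 − rank ∂_1 = 9 − 8 = 1, and the invariant factors of ∂_1 are all 1, so H_0 ≅ Z.
  H_1: rank ker ∂_1 − rank ∂_2 = (27 − 8) − 17 = 2, and the invariant factors of ∂_2 are all 1, so H_1 ≅ Z^2.
  H_2: rank ker ∂_2 − rank ∂_3 = (18 − 17) − 0 = 1, and there is no ∂_3, so H_2 ≅ Z.

(K is a triangulation of the torus T^2.)

Hence the Betti numbers are b_0 = 1, b_1 = 2, b_2 = 1.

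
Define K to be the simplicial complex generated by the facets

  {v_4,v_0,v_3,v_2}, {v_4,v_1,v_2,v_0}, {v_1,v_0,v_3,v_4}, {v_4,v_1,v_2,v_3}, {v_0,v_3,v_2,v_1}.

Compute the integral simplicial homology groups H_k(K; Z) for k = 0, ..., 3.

H_0 = Z,  H_1 = 0,  H_2 = 0,  H_3 = Z.

K has 5 vertices, 10 edges, 10 triangles, 5 3-simplices.
rank ∂_0 = 0, rank ∂_1 = 4 ⇒ b_0 = 5 − 0 − 4 = 1; all invariant factors of ∂_1 are 1 so no torsion. So H_0 = Z.
rank ∂_1 = 4, rank ∂_2 = 6 ⇒ b_1 = 10 − 4 − 6 = 0; all invariant factors of ∂_2 are 1 so no torsion. So H_1 = 0.
rank ∂_2 = 6, rank ∂_3 = 4 ⇒ b_2 = 10 − 6 − 4 = 0; all invariant factors of ∂_3 are 1 so no torsion. So H_2 = 0.
rank ∂_3 = 4, rank ∂_4 = 0 ⇒ b_3 = 5 − 4 − 0 = 1. So H_3 = Z.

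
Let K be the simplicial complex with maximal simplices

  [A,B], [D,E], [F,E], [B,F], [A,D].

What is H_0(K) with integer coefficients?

Take the total order A < B < D < E < F on the vertex set. Then K (dimension 1) consists of the simplices:

  0-simplices (5): A, B, D, E, F
  1-simplices (5): AB, AD, BF, DE, EF

so the chain groups are C_0 ≅ Z^5, C_1 ≅ Z^5.

Boundary ∂_1: C_1 → C_0 is given by ∂[p,q] = [q] − [p]. For instance
  ∂DE = E − D.
The 5×5 boundary matrix has rank 4 and Smith normal form diag(1,1,1,1).

From H_k ≅ ker(∂_k) / im(∂_{k+1}) we obtain:

  H_0: rank C_0 − rank ∂_1 = 5 − 4 = 1, and the invariant factors of ∂_1 are all 1, so H_0 ≅ Z.

(K is a triangulation of the circle S^1.)

H_0 = Z.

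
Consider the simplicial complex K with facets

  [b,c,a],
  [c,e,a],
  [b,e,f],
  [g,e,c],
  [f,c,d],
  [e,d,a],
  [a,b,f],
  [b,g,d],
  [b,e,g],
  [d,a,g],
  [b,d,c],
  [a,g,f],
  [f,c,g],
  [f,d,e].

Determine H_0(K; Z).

H_0 ≅ Z.

We work with the vertex ordering a < b < c < d < e < f < g. The simplices of K, each written with vertices in increasing order, are:

  0-simplices (7): a, b, c, d, e, f, g
  1-simplices (21): ab, ac, ad, ae, af, ag, bc, bd, be, bf, bg, cd, ce, cf, cg, de, df, dg, ef, eg, fg
  2-simplices (14): abc, abf, ace, ade, adg, afg, bcd, bdg, bef, beg, cdf, ceg, cfg, def

Hence C_0 ≅ Z^7, C_1 ≅ Z^21, C_2 ≅ Z^14.

The boundary map ∂_1: C_1 → C_0 sends each edge [p,q] (with p < q) to q − p. For instance
  ∂ce = e − c.
The resulting 7×21 matrix has rank 6, and its Smith normal form has invariant factors (1,1,1,1,1,1).

The boundary map ∂_2: C_2 → C_1 acts by ∂[p,q,r] = [q,r] − [p,r] + [p,q]. For instance
  ∂bcd = cd − bd + bc,
  ∂afg = fg − ag + af.
The 21×14 boundary matrix has rank 13 and Smith normal form diag(1,1,1,1,1,1,1,1,1,1,1,1,1).

Now H_k = ker ∂_k / im ∂_{k+1}, so:

  H_0: rank C_0 − rank ∂_1 = 7 − 6 = 1, and the invariant factors of ∂_1 are all 1, so H_0 = Z.

(K is a triangulation of the torus T^2.)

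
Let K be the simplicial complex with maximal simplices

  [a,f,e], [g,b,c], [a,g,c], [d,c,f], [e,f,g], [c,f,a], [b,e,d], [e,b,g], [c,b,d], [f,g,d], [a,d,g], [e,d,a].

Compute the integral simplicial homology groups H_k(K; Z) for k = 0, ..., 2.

H_0 ≅ Z,  H_1 ≅ Z/2Z,  H_2 = 0.

We work with the vertex ordering a < b < c < d < e < f < g. The simplices of K, each written with vertices in increasing order, are:

  0-simplices (7): a, b, c, d, e, f, g
  1-simplices (18): ac, ad, ae, af, ag, bc, bd, be, bg, cd, cf, cg, de, df, dg, ef, eg, fg
  2-simplices (12): acf, acg, ade, adg, aef, bcd, bcg, bde, beg, cdf, dfg, efg

Hence C_0 ≅ Z^7, C_1 ≅ Z^18, C_2 ≅ Z^12.

Boundary ∂_1: C_1 → C_0 is given by ∂[p,q] = [q] − [p].
The resulting 7×18 matrix has rank 6, and its Smith normal form has invariant factors (1,1,1,1,1,1).

The boundary map ∂_2: C_2 → C_1 maps a triangle to the signed sum of its edges. For instance
  ∂adg = dg − ag + ad,
  ∂dfg = fg − dg + df.
The 18×12 boundary matrix has rank 12 and Smith normal form diag(1,1,1,1,1,1,1,1,1,1,1,2).

Now H_k = ker ∂_k / im ∂_{k+1}, so:

  H_0: rank C_0 − rank ∂_1 = 7 − 6 = 1, and the invariant factors of ∂_1 are all 1, so H_0 ≅ Z.
  H_1: rank ker ∂_1 − rank ∂_2 = (18 − 6) − 12 = 0, and ∂_2 has invariant factor 2 > 1, so H_1 ≅ Z/2Z.
  H_2: rank ker ∂_2 − rank ∂_3 = (12 − 12) − 0 = 0, and there is no ∂_3, so H_2 ≅ 0.

As a check, the Euler characteristic is 7 − 18 + 12 = 1, which agrees with 1 − 0 + 0 = 1.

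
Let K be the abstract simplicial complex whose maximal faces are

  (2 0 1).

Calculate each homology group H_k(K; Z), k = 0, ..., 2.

H_0 = Z,  H_1 = 0,  H_2 = 0.

Order the vertices as 0 < 1 < 2. Listing each simplex with vertices in this order, K has dimension 2 with simplices:

  0-simplices (3): [0], [1], [2]
  1-simplices (3): [0,1], [0,2], [1,2]
  2-simplices (1): [0,1,2]

giving chain groups C_0 ≅ Z^3, C_1 ≅ Z^3, C_2 ≅ Z^1.

Boundary ∂_1: C_1 → C_0 is given by ∂[p,q] = [q] − [p].
This gives a 3×3 integer matrix of rank 2; reducing to Smith normal form yields diagonal entries (1,1).

Boundary ∂_2: C_2 → C_1 sends each 2-simplex [p,q,r] to [q,r] − [p,r] + [p,q]. For instance
  ∂[0,1,2] = [1,2] − [0,2] + [0,1].
The 3×1 boundary matrix has rank 1 and Smith normal form diag(1).

Now H_k = ker ∂_k / im ∂_{k+1}, so:

  H_0: rank C_0 − rank ∂_1 = 3 − 2 = 1, and the invariant factors of ∂_1 are all 1, so H_0 = Z.
  H_1: rank ker ∂_1 − rank ∂_2 = (3 − 2) − 1 = 0, and the invariant factors of ∂_2 are all 1, so H_1 = 0.
  H_2: rank ker ∂_2 − rank ∂_3 = (1 − 1) − 0 = 0, and there is no ∂_3, so H_2 = 0.

(K is a triangulation of the 2-simplex.)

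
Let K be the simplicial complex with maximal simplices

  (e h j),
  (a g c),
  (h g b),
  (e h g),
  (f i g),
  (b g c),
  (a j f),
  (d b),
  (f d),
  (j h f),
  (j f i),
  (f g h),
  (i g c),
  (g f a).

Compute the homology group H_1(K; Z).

Take the total order a < b < c < d < e < f < g < h < i < j on the vertex set. Then K (dimension 2) consists of the simplices:

  0-simplices (10): a, b, c, d, e, f, g, h, i, j
  1-simplices (22): ac, af, ag, aj, bc, bd, bg, bh, cg, ci, df, eg, eh, ej, fg, fh, fi, fj, gh, gi, hj, ij
  2-simplices (12): acg, afg, afj, bcg, bgh, cgi, egh, ehj, fgh, fgi, fhj, fij

giving chain groups C_0 ≅ Z^10, C_1 ≅ Z^22, C_2 ≅ Z^12.

The boundary map ∂_1: C_1 → C_0 sends each edge [p,q] (with p < q) to q − p. For instance
  ∂ej = j − e.
As a 10×22 matrix over Z this has rank 9, with invariant factors (1,1,1,1,1,1,1,1,1).

Boundary ∂_2: C_2 → C_1 sends each 2-simplex [p,q,r] to [q,r] − [p,r] + [p,q]. For instance
  ∂fgi = gi − fi + fg,
  ∂bgh = gh − bh + bg.
The 22×12 boundary matrix has rank 12 and Smith normal form diag(1,1,1,1,1,1,1,1,1,1,1,1).

Now H_k = ker ∂_k / im ∂_{k+1}, so:

  H_1: rank ker ∂_1 − rank ∂_2 = (22 − 9) − 12 = 1, and the invariant factors of ∂_2 are all 1, so H_1 ≅ Z.

H_1 ≅ Z.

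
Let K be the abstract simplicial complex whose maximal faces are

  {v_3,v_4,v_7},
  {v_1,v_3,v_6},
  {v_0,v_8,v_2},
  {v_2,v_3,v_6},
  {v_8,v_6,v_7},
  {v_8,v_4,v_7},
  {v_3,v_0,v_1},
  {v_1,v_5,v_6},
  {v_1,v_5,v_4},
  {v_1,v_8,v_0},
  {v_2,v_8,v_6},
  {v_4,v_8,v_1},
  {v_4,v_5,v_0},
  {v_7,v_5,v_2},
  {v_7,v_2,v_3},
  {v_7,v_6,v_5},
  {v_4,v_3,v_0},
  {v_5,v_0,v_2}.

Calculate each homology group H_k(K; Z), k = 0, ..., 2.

H_0 = Z,  H_1 = Z ⊕ Z/2,  H_2 = 0.

Fix the vertex order v_0 < v_1 < v_2 < v_3 < v_4 < v_5 < v_6 < v_7 < v_8 and write every simplex with vertices in increasing order. Then dim K = 2 and the simplices of K are:

  0-simplices (9): [v_0], [v_1], [v_2], [v_3], [v_4], [v_5], [v_6], [v_7], [v_8]
  1-simplices (27): (27 of them)
  2-simplices (18): (18 of them)

giving chain groups C_0 ≅ Z^9, C_1 ≅ Z^27, C_2 ≅ Z^18.

The boundary map ∂_1: C_1 → C_0 sends each edge [p,q] (with p < q) to q − p. For instance
  ∂[v_7,v_8] = [v_8] − [v_7].
The 9×27 boundary matrix has rank 8 and Smith normal form diag(1,1,1,1,1,1,1,1).

The boundary map ∂_2: C_2 → C_1 maps a triangle to the signed sum of its edges. For instance
  ∂[v_5,v_6,v_7] = [v_6,v_7] − [v_5,v_7] + [v_5,v_6],
  ∂[v_0,v_2,v_5] = [v_2,v_5] − [v_0,v_5] + [v_0,v_2].
The resulting 27×18 matrix has rank 18, and its Smith normal form has invariant factors (1,1,1,1,1,1,1,1,1,1,1,1,1,1,1,1,1,2).

Reading off H_k = ker ∂_k / im ∂_{k+1}:

  H_0: rank C_0 − rank ∂_1 = 9 − 8 = 1, and the invariant factors of ∂_1 are all 1, so H_0 ≅ Z.
  H_1: rank ker ∂_1 − rank ∂_2 = (27 − 8) − 18 = 1, and ∂_2 has invariant factor 2 > 1, so H_1 ≅ Z ⊕ Z/2.
  H_2: rank ker ∂_2 − rank ∂_3 = (18 − 18) − 0 = 0, and there is no ∂_3, so H_2 ≅ 0.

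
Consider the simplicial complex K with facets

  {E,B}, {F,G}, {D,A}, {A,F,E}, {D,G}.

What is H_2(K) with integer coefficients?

Take the total order A < B < D < E < F < G on the vertex set. Then K (dimension 2) consists of the simplices:

  0-simplices (6): A, B, D, E, F, G
  1-simplices (7): AD, AE, AF, BE, DG, EF, FG
  2-simplices (1): AEF

so the chain groups are C_0 ≅ Z^6, C_1 ≅ Z^7, C_2 ≅ Z^1.

∂_1: C_1 → C_0 maps an edge to its endpoints' difference, ∂[p,q] = q − p. For instance
  ∂FG = G − F.
As a 6×7 matrix over Z this has rank 5, with invariant factors (1,1,1,1,1).

Boundary ∂_2: C_2 → C_1 maps a triangle to the signed sum of its edges. For instance
  ∂AEF = EF − AF + AE.
The resulting 7×1 matrix has rank 1, and its Smith normal form has invariant factors (1).

Reading off H_k = ker ∂_k / im ∂_{k+1}:

  H_2: rank ker ∂_2 − rank ∂_3 = (1 − 1) − 0 = 0, and there is no ∂_3, so H_2 = 0.

H_2 = 0.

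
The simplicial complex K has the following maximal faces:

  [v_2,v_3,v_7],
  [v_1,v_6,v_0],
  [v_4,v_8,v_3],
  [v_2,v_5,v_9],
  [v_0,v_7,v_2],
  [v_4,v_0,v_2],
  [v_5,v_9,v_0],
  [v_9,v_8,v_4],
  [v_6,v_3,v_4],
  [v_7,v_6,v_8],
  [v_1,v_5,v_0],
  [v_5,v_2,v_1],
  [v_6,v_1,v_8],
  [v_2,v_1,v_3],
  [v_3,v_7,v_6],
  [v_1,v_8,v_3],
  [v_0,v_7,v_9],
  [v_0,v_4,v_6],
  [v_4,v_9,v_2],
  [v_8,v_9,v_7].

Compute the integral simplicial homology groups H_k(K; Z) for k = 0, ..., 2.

H_0 = Z,  H_1 = Z ⊕ Z/2,  H_2 = 0.

K has 10 vertices, 30 edges, 20 triangles.
rank ∂_0 = 0, rank ∂_1 = 9 ⇒ b_0 = 10 − 0 − 9 = 1; all invariant factors of ∂_1 are 1 so no torsion. So H_0 ≅ Z.
rank ∂_1 = 9, rank ∂_2 = 20 ⇒ b_1 = 30 − 9 − 20 = 1; ∂_2 has invariant factor(s) [2] giving torsion. So H_1 ≅ Z ⊕ Z/2.
rank ∂_2 = 20, rank ∂_3 = 0 ⇒ b_2 = 20 − 20 − 0 = 0. So H_2 ≅ 0.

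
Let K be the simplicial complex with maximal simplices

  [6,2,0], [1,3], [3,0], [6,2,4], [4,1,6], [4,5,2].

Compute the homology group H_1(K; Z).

H_1 ≅ Z.

Fix the vertex order 0 < 1 < 2 < 3 < 4 < 5 < 6 and write every simplex with vertices in increasing order. Then dim K = 2 and the simplices of K are:

  0-simplices (7): [0], [1], [2], [3], [4], [5], [6]
  1-simplices (11): [0,2], [0,3], [0,6], [1,3], [1,4], [1,6], [2,4], [2,5], [2,6], [4,5], [4,6]
  2-simplices (4): [0,2,6], [1,4,6], [2,4,5], [2,4,6]

so the chain groups are C_0 ≅ Z^7, C_1 ≅ Z^11, C_2 ≅ Z^4.

Boundary ∂_1: C_1 → C_0 maps an edge to its endpoints' difference, ∂[p,q] = q − p.
As a 7×11 matrix over Z this has rank 6, with invariant factors (1,1,1,1,1,1).

The boundary map ∂_2: C_2 → C_1 sends each 2-simplex [p,q,r] to [q,r] − [p,r] + [p,q]. For instance
  ∂[2,4,6] = [4,6] − [2,6] + [2,4],
  ∂[2,4,5] = [4,5] − [2,5] + [2,4].
This gives a 11×4 integer matrix of rank 4; reducing to Smith normal form yields diagonal entries (1,1,1,1).

Reading off H_k = ker ∂_k / im ∂_{k+1}:

  H_1: rank ker ∂_1 − rank ∂_2 = (11 − 6) − 4 = 1, and the invariant factors of ∂_2 are all 1, so H_1 ≅ Z.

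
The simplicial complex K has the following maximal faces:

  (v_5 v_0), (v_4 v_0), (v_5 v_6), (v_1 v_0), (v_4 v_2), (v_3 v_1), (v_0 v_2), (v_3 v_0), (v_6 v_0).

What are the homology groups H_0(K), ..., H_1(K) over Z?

H_0 = Z,  H_1 = Z^3.

Take the total order v_0 < v_1 < v_2 < v_3 < v_4 < v_5 < v_6 on the vertex set. Then K (dimension 1) consists of the simplices:

  0-simplices (7): [v_0], [v_1], [v_2], [v_3], [v_4], [v_5], [v_6]
  1-simplices (9): [v_0,v_1], [v_0,v_2], [v_0,v_3], [v_0,v_4], [v_0,v_5], [v_0,v_6], [v_1,v_3], [v_2,v_4], [v_5,v_6]

giving chain groups C_0 ≅ Z^7, C_1 ≅ Z^9.

∂_1: C_1 → C_0 is given by ∂[p,q] = [q] − [p]. For instance
  ∂[v_0,v_6] = [v_6] − [v_0].
The resulting 7×9 matrix has rank 6, and its Smith normal form has invariant factors (1,1,1,1,1,1).

Now H_k = ker ∂_k / im ∂_{k+1}, so:

  H_0: rank C_0 − rank ∂_1 = 7 − 6 = 1, and the invariant factors of ∂_1 are all 1, so H_0 ≅ Z.
  H_1: rank ker ∂_1 − rank ∂_2 = (9 − 6) − 0 = 3, and there is no ∂_2, so H_1 ≅ Z^3.

(K is a triangulation of a wedge of 3 circles.)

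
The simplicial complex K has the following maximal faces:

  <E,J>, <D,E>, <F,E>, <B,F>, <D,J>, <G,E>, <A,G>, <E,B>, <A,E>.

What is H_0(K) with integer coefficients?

Fix the vertex order A < B < D < E < F < G < J and write every simplex with vertices in increasing order. Then dim K = 1 and the simplices of K are:

  0-simplices (7): A, B, D, E, F, G, J
  1-simplices (9): AE, AG, BE, BF, DE, DJ, EF, EG, EJ

so the chain groups are C_0 ≅ Z^7, C_1 ≅ Z^9.

Boundary ∂_1: C_1 → C_0 maps an edge to its endpoints' difference, ∂[p,q] = q − p.
The 7×9 boundary matrix has rank 6 and Smith normal form diag(1,1,1,1,1,1).

Computing H_k = (kernel of ∂_k) / (image of ∂_{k+1}):

  H_0: rank C_0 − rank ∂_1 = 7 − 6 = 1, and the invariant factors of ∂_1 are all 1, so H_0 ≅ Z.

H_0 ≅ Z.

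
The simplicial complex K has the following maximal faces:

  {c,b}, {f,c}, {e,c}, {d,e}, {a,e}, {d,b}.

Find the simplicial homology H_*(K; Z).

Order the vertices as a < b < c < d < e < f. Listing each simplex with vertices in this order, K has dimension 1 with simplices:

  0-simplices (6): a, b, c, d, e, f
  1-simplices (6): ae, bc, bd, ce, cf, de

giving chain groups C_0 ≅ Z^6, C_1 ≅ Z^6.

∂_1: C_1 → C_0 maps an edge to its endpoints' difference, ∂[p,q] = q − p.
This gives a 6×6 integer matrix of rank 5; reducing to Smith normal form yields diagonal entries (1,1,1,1,1).

From H_k ≅ ker(∂_k) / im(∂_{k+1}) we obtain:

  H_0: rank C_0 − rank ∂_1 = 6 − 5 = 1, and the invariant factors of ∂_1 are all 1, so H_0 ≅ Z.
  H_1: rank ker ∂_1 − rank ∂_2 = (6 − 5) − 0 = 1, and there is no ∂_2, so H_1 ≅ Z.

H_0 = Z,  H_1 = Z.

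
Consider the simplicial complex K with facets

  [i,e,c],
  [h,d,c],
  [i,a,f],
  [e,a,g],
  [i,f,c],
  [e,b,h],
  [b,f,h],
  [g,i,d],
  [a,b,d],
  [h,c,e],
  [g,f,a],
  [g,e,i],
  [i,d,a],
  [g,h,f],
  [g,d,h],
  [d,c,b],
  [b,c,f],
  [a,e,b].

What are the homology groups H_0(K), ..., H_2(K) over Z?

Fix the vertex order a < b < c < d < e < f < g < h < i and write every simplex with vertices in increasing order. Then dim K = 2 and the simplices of K are:

  0-simplices (9): a, b, c, d, e, f, g, h, i
  1-simplices (27): ab, ad, ae, af, ag, ai, bc, bd, be, bf, bh, cd, ce, cf, ch, ci, dg, dh, di, eg, eh, ei, fg, fh, fi, gh, gi
  2-simplices (18): abd, abe, adi, aeg, afg, afi, bcd, bcf, beh, bfh, cdh, ceh, cei, cfi, dgh, dgi, egi, fgh

Hence C_0 ≅ Z^9, C_1 ≅ Z^27, C_2 ≅ Z^18.

∂_1: C_1 → C_0 maps an edge to its endpoints' difference, ∂[p,q] = q − p. For instance
  ∂af = f − a.
The resulting 9×27 matrix has rank 8, and its Smith normal form has invariant factors (1,1,1,1,1,1,1,1).

Boundary ∂_2: C_2 → C_1 acts by ∂[p,q,r] = [q,r] − [p,r] + [p,q]. For instance
  ∂egi = gi − ei + eg,
  ∂fgh = gh − fh + fg.
The 27×18 boundary matrix has rank 18 and Smith normal form diag(1,1,1,1,1,1,1,1,1,1,1,1,1,1,1,1,1,2).

From H_k ≅ ker(∂_k) / im(∂_{k+1}) we obtain:

  H_0: rank C_0 − rank ∂_1 = 9 − 8 = 1, and the invariant factors of ∂_1 are all 1, so H_0 = Z.
  H_1: rank ker ∂_1 − rank ∂_2 = (27 − 8) − 18 = 1, and ∂_2 has invariant factor 2 > 1, so H_1 = Z ⊕ Z/2.
  H_2: rank ker ∂_2 − rank ∂_3 = (18 − 18) − 0 = 0, and there is no ∂_3, so H_2 = 0.

As a check, the Euler characteristic is 9 − 27 + 18 = 0, which agrees with 1 − 1 + 0 = 0.

H_0 ≅ Z,  H_1 ≅ Z ⊕ Z/2,  H_2 = 0.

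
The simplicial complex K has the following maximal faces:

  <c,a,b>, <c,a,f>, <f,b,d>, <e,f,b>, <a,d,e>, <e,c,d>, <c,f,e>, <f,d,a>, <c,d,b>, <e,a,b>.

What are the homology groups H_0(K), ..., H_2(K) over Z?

Take the total order a < b < c < d < e < f on the vertex set. Then K (dimension 2) consists of the simplices:

  0-simplices (6): a, b, c, d, e, f
  1-simplices (15): ab, ac, ad, ae, af, bc, bd, be, bf, cd, ce, cf, de, df, ef
  2-simplices (10): abc, abe, acf, ade, adf, bcd, bdf, bef, cde, cef

Hence C_0 ≅ Z^6, C_1 ≅ Z^15, C_2 ≅ Z^10.

∂_1: C_1 → C_0 is given by ∂[p,q] = [q] − [p].
The resulting 6×15 matrix has rank 5, and its Smith normal form has invariant factors (1,1,1,1,1).

∂_2: C_2 → C_1 acts by ∂[p,q,r] = [q,r] − [p,r] + [p,q]. For instance
  ∂acf = cf − af + ac,
  ∂bcd = cd − bd + bc.
The resulting 15×10 matrix has rank 10, and its Smith normal form has invariant factors (1,1,1,1,1,1,1,1,1,2).

Reading off H_k = ker ∂_k / im ∂_{k+1}:

  H_0: rank C_0 − rank ∂_1 = 6 − 5 = 1, and the invariant factors of ∂_1 are all 1, so H_0 ≅ Z.
  H_1: rank ker ∂_1 − rank ∂_2 = (15 − 5) − 10 = 0, and ∂_2 has invariant factor 2 > 1, so H_1 ≅ Z/2.
  H_2: rank ker ∂_2 − rank ∂_3 = (10 − 10) − 0 = 0, and there is no ∂_3, so H_2 ≅ 0.

H_0 = Z,  H_1 = Z/2,  H_2 = 0.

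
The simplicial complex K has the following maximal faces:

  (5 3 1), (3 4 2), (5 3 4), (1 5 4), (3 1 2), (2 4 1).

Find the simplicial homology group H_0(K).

Take the total order 1 < 2 < 3 < 4 < 5 on the vertex set. Then K (dimension 2) consists of the simplices:

  0-simplices (5): [1], [2], [3], [4], [5]
  1-simplices (9): [1,2], [1,3], [1,4], [1,5], [2,3], [2,4], [3,4], [3,5], [4,5]
  2-simplices (6): [1,2,3], [1,2,4], [1,3,5], [1,4,5], [2,3,4], [3,4,5]

giving chain groups C_0 ≅ Z^5, C_1 ≅ Z^9, C_2 ≅ Z^6.

Boundary ∂_1: C_1 → C_0 is given by ∂[p,q] = [q] − [p].
This gives a 5×9 integer matrix of rank 4; reducing to Smith normal form yields diagonal entries (1,1,1,1).

Boundary ∂_2: C_2 → C_1 sends each 2-simplex [p,q,r] to [q,r] − [p,r] + [p,q]. For instance
  ∂[1,2,3] = [2,3] − [1,3] + [1,2],
  ∂[1,2,4] = [2,4] − [1,4] + [1,2].
As a 9×6 matrix over Z this has rank 5, with invariant factors (1,1,1,1,1).

Computing H_k = (kernel of ∂_k) / (image of ∂_{k+1}):

  H_0: rank C_0 − rank ∂_1 = 5 − 4 = 1, and the invariant factors of ∂_1 are all 1, so H_0 = Z.

H_0 ≅ Z.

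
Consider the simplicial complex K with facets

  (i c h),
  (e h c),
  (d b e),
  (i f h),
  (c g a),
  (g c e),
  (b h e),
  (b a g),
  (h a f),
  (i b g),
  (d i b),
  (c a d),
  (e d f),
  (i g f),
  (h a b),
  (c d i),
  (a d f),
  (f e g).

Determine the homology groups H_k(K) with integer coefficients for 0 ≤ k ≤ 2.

K has 9 vertices, 27 edges, 18 triangles.
rank ∂_0 = 0, rank ∂_1 = 8 ⇒ b_0 = 9 − 0 − 8 = 1; all invariant factors of ∂_1 are 1 so no torsion. So H_0 = Z.
rank ∂_1 = 8, rank ∂_2 = 17 ⇒ b_1 = 27 − 8 − 17 = 2; all invariant factors of ∂_2 are 1 so no torsion. So H_1 = Z^2.
rank ∂_2 = 17, rank ∂_3 = 0 ⇒ b_2 = 18 − 17 − 0 = 1. So H_2 = Z.

H_0 ≅ Z,  H_1 ≅ Z^2,  H_2 ≅ Z.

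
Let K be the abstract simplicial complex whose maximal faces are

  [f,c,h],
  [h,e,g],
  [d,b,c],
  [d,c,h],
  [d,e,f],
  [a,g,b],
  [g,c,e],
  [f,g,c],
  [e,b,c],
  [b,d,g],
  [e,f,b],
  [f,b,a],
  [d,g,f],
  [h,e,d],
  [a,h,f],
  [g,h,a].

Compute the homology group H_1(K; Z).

H_1 = Z^2.

We work with the vertex ordering a < b < c < d < e < f < g < h. The simplices of K, each written with vertices in increasing order, are:

  0-simplices (8): a, b, c, d, e, f, g, h
  1-simplices (24): ab, af, ag, ah, bc, bd, be, bf, bg, cd, ce, cf, cg, ch, de, df, dg, dh, ef, eg, eh, fg, fh, gh
  2-simplices (16): abf, abg, afh, agh, bcd, bce, bdg, bef, cdh, ceg, cfg, cfh, def, deh, dfg, egh

giving chain groups C_0 ≅ Z^8, C_1 ≅ Z^24, C_2 ≅ Z^16.

Boundary ∂_1: C_1 → C_0 is given by ∂[p,q] = [q] − [p].
As a 8×24 matrix over Z this has rank 7, with invariant factors (1,1,1,1,1,1,1).

Boundary ∂_2: C_2 → C_1 maps a triangle to the signed sum of its edges. For instance
  ∂bdg = dg − bg + bd,
  ∂dfg = fg − dg + df.
This gives a 24×16 integer matrix of rank 15; reducing to Smith normal form yields diagonal entries (1,1,1,1,1,1,1,1,1,1,1,1,1,1,1).

Reading off H_k = ker ∂_k / im ∂_{k+1}:

  H_1: rank ker ∂_1 − rank ∂_2 = (24 − 7) − 15 = 2, and the invariant factors of ∂_2 are all 1, so H_1 ≅ Z^2.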